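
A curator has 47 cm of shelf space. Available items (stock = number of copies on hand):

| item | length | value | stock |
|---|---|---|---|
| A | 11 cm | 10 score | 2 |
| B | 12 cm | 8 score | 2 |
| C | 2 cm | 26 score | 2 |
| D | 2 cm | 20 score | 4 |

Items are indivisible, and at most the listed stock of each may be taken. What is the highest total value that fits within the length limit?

Top feasible selections:
- 2×A + 1×B + 2×C + 4×D: length 46, value 160
- 1×A + 2×B + 2×C + 4×D: length 47, value 158
- 2×A + 2×C + 4×D: length 34, value 152
Best: 160 score.

160 score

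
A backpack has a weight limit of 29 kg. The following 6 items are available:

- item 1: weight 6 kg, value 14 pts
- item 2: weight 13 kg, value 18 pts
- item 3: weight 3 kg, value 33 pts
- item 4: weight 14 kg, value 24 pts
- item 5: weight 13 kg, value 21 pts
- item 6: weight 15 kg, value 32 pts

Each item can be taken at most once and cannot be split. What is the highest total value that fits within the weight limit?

Check high-value combinations within 29 kg:
- item 1+item 3+item 6: weight 6+3+15=24, value 14+33+32=79
- item 2+item 3+item 5: weight 13+3+13=29, value 18+33+21=72
- item 1+item 3+item 4: weight 6+3+14=23, value 14+33+24=71
- item 1+item 3+item 5: weight 6+3+13=22, value 14+33+21=68
- item 3+item 6: weight 3+15=18, value 33+32=65
Best: 79 pts.

79 pts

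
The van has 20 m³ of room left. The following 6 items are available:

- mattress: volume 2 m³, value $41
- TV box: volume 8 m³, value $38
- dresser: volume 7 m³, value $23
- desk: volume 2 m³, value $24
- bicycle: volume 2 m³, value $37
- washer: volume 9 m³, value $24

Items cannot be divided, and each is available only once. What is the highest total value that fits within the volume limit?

$140

This is a 0/1 knapsack; check combinations near the capacity.
- mattress+TV box+desk+bicycle: volume 2+8+2+2=14, value 41+38+24+37=140
- mattress+TV box+dresser+bicycle: volume 2+8+7+2=19, value 41+38+23+37=139
- mattress+desk+bicycle+washer: volume 2+2+2+9=15, value 41+24+37+24=126
- mattress+TV box+dresser+desk: volume 2+8+7+2=19, value 41+38+23+24=126
- mattress+dresser+desk+bicycle: volume 2+7+2+2=13, value 41+23+24+37=125
Best: $140.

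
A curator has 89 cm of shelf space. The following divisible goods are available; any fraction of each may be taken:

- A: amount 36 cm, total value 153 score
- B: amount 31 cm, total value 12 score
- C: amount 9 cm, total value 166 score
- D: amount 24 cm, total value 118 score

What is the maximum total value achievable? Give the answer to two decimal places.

Take in order of value per unit:
- C (166/9 per unit): all 9 → value 166, running total 166.00
- D (118/24 per unit): all 24 → value 118, running total 284.00
- A (153/36 per unit): all 36 → value 153, running total 437.00
- B (12/31 per unit): 20 of 31 → value 20×12/31 = 7.7419, running total 444.74
Total 444.74.

444.74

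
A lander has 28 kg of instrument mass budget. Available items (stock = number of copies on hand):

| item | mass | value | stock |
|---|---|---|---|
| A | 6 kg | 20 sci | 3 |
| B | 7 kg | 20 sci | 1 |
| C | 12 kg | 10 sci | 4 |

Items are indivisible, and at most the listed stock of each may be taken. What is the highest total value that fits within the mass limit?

80 sci

Top feasible selections:
- 3×A + 1×B: mass 25, value 80
- 3×A: mass 18, value 60
- 2×A + 1×B: mass 19, value 60
- 2×A + 1×C: mass 24, value 50
Best: 80 sci.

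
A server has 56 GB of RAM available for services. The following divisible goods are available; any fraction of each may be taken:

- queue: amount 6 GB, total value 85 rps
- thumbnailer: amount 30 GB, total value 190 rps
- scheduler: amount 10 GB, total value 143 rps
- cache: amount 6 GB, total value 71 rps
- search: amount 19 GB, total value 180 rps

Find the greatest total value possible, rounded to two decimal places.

Take in order of value per unit:
- scheduler (143/10 per unit): all 10 → value 143, running total 143.00
- queue (85/6 per unit): all 6 → value 85, running total 228.00
- cache (71/6 per unit): all 6 → value 71, running total 299.00
- search (180/19 per unit): all 19 → value 180, running total 479.00
- thumbnailer (190/30 per unit): 15 of 30 → value 15×190/30 = 95.0000, running total 574.00
Total 574.00.

574.00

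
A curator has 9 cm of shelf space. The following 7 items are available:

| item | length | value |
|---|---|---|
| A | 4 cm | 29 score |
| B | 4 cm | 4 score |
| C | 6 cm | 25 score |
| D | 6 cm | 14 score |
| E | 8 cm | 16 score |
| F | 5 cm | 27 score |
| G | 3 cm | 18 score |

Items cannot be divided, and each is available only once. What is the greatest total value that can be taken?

56 score

Check high-value combinations within 9 cm:
- A+F: length 4+5=9, value 29+27=56
- A+G: length 4+3=7, value 29+18=47
- F+G: length 5+3=8, value 27+18=45
- C+G: length 6+3=9, value 25+18=43
Best: 56 score.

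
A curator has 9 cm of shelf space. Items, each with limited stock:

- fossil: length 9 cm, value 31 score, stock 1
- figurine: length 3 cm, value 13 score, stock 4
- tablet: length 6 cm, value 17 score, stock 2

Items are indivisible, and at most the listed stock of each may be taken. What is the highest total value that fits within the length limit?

Top feasible selections:
- 3×figurine: length 9, value 39
- 1×fossil: length 9, value 31
Best: 39 score.

39 score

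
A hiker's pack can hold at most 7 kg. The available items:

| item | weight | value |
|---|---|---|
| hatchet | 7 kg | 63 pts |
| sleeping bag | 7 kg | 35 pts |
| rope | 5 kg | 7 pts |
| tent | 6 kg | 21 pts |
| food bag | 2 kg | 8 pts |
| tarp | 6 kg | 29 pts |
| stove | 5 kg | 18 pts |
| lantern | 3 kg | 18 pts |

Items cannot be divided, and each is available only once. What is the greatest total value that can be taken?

63 pts

Check high-value combinations within 7 kg:
- hatchet: weight 7, value 63
- sleeping bag: weight 7, value 35
- tarp: weight 6, value 29
Best: 63 pts.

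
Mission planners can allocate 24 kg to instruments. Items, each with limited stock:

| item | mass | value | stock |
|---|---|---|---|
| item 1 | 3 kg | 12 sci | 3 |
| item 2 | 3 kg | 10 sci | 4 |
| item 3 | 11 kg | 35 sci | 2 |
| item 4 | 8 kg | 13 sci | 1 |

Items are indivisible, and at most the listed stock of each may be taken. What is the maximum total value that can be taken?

81 sci

Top feasible selections:
- 3×item 1 + 1×item 2 + 1×item 3: mass 23, value 81
- 2×item 1 + 2×item 2 + 1×item 3: mass 23, value 79
- 1×item 1 + 3×item 2 + 1×item 3: mass 23, value 77
Best: 81 sci.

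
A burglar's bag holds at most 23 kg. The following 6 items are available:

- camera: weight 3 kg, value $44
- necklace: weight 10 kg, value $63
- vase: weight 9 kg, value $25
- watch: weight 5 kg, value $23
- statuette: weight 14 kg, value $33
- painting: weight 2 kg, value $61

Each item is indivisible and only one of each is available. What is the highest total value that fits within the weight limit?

This is a 0/1 knapsack; check combinations near the capacity.
- camera+necklace+watch+painting: weight 3+10+5+2=20, value 44+63+23+61=191
- camera+necklace+painting: weight 3+10+2=15, value 44+63+61=168
- camera+vase+watch+painting: weight 3+9+5+2=19, value 44+25+23+61=153
- necklace+vase+painting: weight 10+9+2=21, value 63+25+61=149
Best: $191.

$191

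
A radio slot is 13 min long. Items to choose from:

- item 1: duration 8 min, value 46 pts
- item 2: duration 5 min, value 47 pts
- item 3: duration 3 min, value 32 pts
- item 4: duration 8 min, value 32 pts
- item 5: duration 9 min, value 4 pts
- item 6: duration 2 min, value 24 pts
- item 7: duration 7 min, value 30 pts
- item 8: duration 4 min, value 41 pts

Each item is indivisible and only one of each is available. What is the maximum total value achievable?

This is a 0/1 knapsack; check combinations near the capacity.
- item 2+item 3+item 8: duration 5+3+4=12, value 47+32+41=120
- item 2+item 6+item 8: duration 5+2+4=11, value 47+24+41=112
- item 2+item 3+item 6: duration 5+3+2=10, value 47+32+24=103
- item 1+item 3+item 6: duration 8+3+2=13, value 46+32+24=102
Best: 120 pts.

120 pts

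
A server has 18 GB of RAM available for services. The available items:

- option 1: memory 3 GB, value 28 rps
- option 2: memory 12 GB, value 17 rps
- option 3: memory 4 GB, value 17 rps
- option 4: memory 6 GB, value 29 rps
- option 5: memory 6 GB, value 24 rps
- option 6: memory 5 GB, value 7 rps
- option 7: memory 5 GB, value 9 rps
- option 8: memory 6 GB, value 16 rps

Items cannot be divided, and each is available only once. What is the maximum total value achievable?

Check high-value combinations within 18 GB:
- option 1+option 3+option 4+option 7: memory 3+4+6+5=18, value 28+17+29+9=83
- option 1+option 4+option 5: memory 3+6+6=15, value 28+29+24=81
- option 1+option 3+option 4+option 6: memory 3+4+6+5=18, value 28+17+29+7=81
- option 1+option 3+option 5+option 7: memory 3+4+6+5=18, value 28+17+24+9=78
- option 1+option 3+option 5+option 6: memory 3+4+6+5=18, value 28+17+24+7=76
Best: 83 rps.

83 rps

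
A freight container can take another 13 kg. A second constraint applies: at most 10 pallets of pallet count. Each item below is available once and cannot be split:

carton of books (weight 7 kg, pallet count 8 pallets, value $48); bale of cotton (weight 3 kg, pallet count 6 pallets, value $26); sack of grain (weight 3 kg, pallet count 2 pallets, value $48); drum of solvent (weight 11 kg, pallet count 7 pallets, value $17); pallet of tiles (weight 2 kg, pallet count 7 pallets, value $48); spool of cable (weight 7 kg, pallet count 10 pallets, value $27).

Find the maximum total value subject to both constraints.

Feasible sets respecting both limits:
- carton of books+sack of grain: weight 10, pallet count 10, value 96
- sack of grain+pallet of tiles: weight 5, pallet count 9, value 96
- bale of cotton+sack of grain: weight 6, pallet count 8, value 74
- carton of books: weight 7, pallet count 8, value 48
Best: $96.

$96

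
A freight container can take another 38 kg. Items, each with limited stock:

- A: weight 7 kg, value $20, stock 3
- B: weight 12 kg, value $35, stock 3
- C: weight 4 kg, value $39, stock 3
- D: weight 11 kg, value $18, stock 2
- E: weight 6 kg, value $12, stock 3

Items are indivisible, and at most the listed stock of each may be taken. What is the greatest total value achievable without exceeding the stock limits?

Best selections within weight 38 and stock limits:
- 2×A + 1×B + 3×C: weight 38, value 192
- 2×B + 3×C: weight 36, value 187
Best: $192.

$192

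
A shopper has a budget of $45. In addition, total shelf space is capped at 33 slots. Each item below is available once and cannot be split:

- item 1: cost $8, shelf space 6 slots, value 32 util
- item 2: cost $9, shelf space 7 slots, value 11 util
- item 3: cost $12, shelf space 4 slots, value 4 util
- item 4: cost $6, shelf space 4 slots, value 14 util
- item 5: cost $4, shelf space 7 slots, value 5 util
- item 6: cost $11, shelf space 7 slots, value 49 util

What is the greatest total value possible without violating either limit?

Feasible sets respecting both limits:
- item 1+item 2+item 4+item 5+item 6: cost 38, shelf space 31, value 111
- item 1+item 2+item 4+item 6: cost 34, shelf space 24, value 106
- item 1+item 3+item 4+item 5+item 6: cost 41, shelf space 28, value 104
Best: 111 util.

111 util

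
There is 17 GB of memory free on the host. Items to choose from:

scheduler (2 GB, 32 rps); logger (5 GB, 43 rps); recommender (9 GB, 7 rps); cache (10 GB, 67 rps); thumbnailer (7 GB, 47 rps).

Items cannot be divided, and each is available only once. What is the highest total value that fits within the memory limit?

142 rps

Check high-value combinations within 17 GB:
- scheduler+logger+cache: memory 2+5+10=17, value 32+43+67=142
- scheduler+logger+thumbnailer: memory 2+5+7=14, value 32+43+47=122
- cache+thumbnailer: memory 10+7=17, value 67+47=114
- logger+cache: memory 5+10=15, value 43+67=110
Best: 142 rps.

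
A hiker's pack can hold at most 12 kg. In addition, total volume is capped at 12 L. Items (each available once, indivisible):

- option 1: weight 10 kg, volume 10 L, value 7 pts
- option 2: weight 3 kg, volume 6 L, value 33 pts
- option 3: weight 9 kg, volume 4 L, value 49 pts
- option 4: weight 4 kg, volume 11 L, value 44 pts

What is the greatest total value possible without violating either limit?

Feasible sets respecting both limits:
- option 2+option 3: weight 12, volume 10, value 82
- option 3: weight 9, volume 4, value 49
- option 4: weight 4, volume 11, value 44
- option 2: weight 3, volume 6, value 33
Best: 82 pts.

82 pts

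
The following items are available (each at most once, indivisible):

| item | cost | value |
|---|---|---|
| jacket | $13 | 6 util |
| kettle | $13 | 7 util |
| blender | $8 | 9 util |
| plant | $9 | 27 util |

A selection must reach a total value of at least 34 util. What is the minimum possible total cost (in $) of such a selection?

Subsets with value ≥ 34, sorted by total cost:
- blender+plant: cost 17, value 36
- kettle+plant: cost 22, value 34
Minimum cost: 17 $.

17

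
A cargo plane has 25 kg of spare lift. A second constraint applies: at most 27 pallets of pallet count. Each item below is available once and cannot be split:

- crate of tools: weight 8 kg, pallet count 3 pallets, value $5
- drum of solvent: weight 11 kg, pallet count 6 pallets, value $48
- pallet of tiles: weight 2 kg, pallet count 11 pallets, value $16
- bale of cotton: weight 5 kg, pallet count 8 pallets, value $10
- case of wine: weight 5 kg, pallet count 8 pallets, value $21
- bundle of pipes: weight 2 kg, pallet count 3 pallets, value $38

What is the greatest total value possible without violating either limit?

Feasible sets respecting both limits:
- drum of solvent+bale of cotton+case of wine+bundle of pipes: weight 23, pallet count 25, value 117
- crate of tools+drum of solvent+pallet of tiles+bundle of pipes: weight 23, pallet count 23, value 107
- drum of solvent+case of wine+bundle of pipes: weight 18, pallet count 17, value 107
- drum of solvent+pallet of tiles+bundle of pipes: weight 15, pallet count 20, value 102
Best: $117.

$117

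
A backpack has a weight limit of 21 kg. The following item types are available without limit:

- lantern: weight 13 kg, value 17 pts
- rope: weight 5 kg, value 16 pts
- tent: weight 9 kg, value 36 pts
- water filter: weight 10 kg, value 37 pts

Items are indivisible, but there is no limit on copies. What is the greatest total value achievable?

Best value-per-unit is tent at 36/9; filling with it alone gives 2×36 = 72.
Optimal mix: 2×water filter → weight 20, value 74.

74 pts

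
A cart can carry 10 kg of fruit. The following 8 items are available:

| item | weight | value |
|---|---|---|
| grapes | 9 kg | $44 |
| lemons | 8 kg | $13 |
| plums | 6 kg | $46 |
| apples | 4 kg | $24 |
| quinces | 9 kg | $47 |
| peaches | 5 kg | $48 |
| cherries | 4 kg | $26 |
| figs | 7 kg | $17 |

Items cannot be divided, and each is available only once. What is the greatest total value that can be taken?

$74

Check high-value combinations within 10 kg:
- peaches+cherries: weight 5+4=9, value 48+26=74
- apples+peaches: weight 4+5=9, value 24+48=72
- plums+cherries: weight 6+4=10, value 46+26=72
- plums+apples: weight 6+4=10, value 46+24=70
Best: $74.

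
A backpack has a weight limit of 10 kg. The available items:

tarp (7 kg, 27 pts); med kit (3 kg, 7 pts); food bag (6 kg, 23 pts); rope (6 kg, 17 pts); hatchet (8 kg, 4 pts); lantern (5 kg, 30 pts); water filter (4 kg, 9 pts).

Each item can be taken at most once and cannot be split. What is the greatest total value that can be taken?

This is a 0/1 knapsack; check combinations near the capacity.
- lantern+water filter: weight 5+4=9, value 30+9=39
- med kit+lantern: weight 3+5=8, value 7+30=37
- tarp+med kit: weight 7+3=10, value 27+7=34
Best: 39 pts.

39 pts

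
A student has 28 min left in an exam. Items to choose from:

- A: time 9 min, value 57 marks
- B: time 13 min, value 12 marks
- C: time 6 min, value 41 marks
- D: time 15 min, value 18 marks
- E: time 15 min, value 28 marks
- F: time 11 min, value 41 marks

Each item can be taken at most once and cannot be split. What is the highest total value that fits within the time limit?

Check high-value combinations within 28 min:
- A+C+F: time 9+6+11=26, value 57+41+41=139
- A+B+C: time 9+13+6=28, value 57+12+41=110
- A+C: time 9+6=15, value 57+41=98
- A+F: time 9+11=20, value 57+41=98
- A+E: time 9+15=24, value 57+28=85
Best: 139 marks.

139 marks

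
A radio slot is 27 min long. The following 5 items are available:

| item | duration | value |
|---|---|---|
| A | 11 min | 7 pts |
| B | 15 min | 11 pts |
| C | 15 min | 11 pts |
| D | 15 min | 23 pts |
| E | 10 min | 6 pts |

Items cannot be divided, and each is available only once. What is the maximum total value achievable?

30 pts

Check high-value combinations within 27 min:
- A+D: duration 11+15=26, value 7+23=30
- D+E: duration 15+10=25, value 23+6=29
- D: duration 15, value 23
- A+B: duration 11+15=26, value 7+11=18
- A+C: duration 11+15=26, value 7+11=18
Best: 30 pts.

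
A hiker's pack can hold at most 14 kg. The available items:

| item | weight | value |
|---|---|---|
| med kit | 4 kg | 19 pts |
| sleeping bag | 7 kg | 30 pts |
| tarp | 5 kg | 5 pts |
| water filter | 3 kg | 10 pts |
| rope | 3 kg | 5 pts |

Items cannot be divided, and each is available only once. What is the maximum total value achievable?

59 pts

Check high-value combinations within 14 kg:
- med kit+sleeping bag+water filter: weight 4+7+3=14, value 19+30+10=59
- med kit+sleeping bag+rope: weight 4+7+3=14, value 19+30+5=54
- med kit+sleeping bag: weight 4+7=11, value 19+30=49
- sleeping bag+water filter+rope: weight 7+3+3=13, value 30+10+5=45
Best: 59 pts.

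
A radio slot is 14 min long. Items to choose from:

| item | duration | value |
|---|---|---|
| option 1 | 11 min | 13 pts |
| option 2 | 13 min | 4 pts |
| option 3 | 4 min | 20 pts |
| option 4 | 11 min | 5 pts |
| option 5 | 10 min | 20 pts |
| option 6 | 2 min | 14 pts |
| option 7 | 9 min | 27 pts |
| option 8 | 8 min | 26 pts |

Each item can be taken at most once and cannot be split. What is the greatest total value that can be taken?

Check high-value combinations within 14 min:
- option 3+option 6+option 8: duration 4+2+8=14, value 20+14+26=60
- option 3+option 7: duration 4+9=13, value 20+27=47
- option 3+option 8: duration 4+8=12, value 20+26=46
Best: 60 pts.

60 pts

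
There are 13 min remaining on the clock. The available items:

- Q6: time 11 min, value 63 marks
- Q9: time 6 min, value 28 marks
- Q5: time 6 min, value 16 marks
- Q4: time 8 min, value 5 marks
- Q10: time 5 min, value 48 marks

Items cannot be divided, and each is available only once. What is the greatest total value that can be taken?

Check high-value combinations within 13 min:
- Q9+Q10: time 6+5=11, value 28+48=76
- Q5+Q10: time 6+5=11, value 16+48=64
- Q6: time 11, value 63
- Q4+Q10: time 8+5=13, value 5+48=53
Best: 76 marks.

76 marks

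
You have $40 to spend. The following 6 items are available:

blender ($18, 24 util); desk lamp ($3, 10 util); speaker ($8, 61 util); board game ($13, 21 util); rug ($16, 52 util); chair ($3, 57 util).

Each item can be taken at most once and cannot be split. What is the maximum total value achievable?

191 util

Check high-value combinations within $40:
- speaker+board game+rug+chair: cost 8+13+16+3=40, value 61+21+52+57=191
- desk lamp+speaker+rug+chair: cost 3+8+16+3=30, value 10+61+52+57=180
- speaker+rug+chair: cost 8+16+3=27, value 61+52+57=170
- blender+desk lamp+speaker+chair: cost 18+3+8+3=32, value 24+10+61+57=152
Best: 191 util.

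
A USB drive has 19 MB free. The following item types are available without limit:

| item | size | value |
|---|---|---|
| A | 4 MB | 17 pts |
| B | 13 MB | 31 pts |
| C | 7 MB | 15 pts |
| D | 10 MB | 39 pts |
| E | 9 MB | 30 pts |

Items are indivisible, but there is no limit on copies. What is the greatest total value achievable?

Best value-per-unit is A at 17/4; filling with it alone gives 4×17 = 68.
Optimal mix: 2×A + 1×D → size 18, value 73.

73 pts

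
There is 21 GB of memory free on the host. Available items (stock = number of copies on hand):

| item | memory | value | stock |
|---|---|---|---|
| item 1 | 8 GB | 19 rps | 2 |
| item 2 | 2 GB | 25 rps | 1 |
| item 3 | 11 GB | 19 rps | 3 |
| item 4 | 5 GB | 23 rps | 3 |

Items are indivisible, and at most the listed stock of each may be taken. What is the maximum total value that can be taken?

94 rps

Top feasible selections:
- 1×item 2 + 3×item 4: memory 17, value 94
- 1×item 1 + 1×item 2 + 2×item 4: memory 20, value 90
- 1×item 2 + 2×item 4: memory 12, value 71
Best: 94 rps.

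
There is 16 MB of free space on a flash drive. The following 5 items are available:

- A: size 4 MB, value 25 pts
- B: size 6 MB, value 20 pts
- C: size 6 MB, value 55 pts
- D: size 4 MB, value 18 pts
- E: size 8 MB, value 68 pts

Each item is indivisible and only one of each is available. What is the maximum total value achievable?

123 pts

Check high-value combinations within 16 MB:
- C+E: size 6+8=14, value 55+68=123
- A+D+E: size 4+4+8=16, value 25+18+68=111
- A+B+C: size 4+6+6=16, value 25+20+55=100
- A+C+D: size 4+6+4=14, value 25+55+18=98
Best: 123 pts.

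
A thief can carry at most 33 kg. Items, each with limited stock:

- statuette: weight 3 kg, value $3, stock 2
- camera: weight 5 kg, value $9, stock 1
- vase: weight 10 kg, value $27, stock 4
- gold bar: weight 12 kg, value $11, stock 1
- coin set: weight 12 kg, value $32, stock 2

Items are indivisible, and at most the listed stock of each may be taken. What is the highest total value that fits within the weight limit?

$86

Best selections within weight 33 and stock limits:
- 2×vase + 1×coin set: weight 32, value 86
- 1×statuette + 3×vase: weight 33, value 84
- 3×vase: weight 30, value 81
Best: $86.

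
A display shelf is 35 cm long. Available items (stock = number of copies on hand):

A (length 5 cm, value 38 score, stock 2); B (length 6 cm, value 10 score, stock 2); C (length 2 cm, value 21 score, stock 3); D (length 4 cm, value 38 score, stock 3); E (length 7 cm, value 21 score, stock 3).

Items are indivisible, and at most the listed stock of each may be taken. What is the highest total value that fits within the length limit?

274 score

Best selections within length 35 and stock limits:
- 2×A + 3×C + 3×D + 1×E: length 35, value 274
- 2×A + 1×B + 3×C + 3×D: length 34, value 263
- 2×A + 3×C + 3×D: length 28, value 253
- 2×A + 2×C + 3×D + 1×E: length 33, value 253
Best: 274 score.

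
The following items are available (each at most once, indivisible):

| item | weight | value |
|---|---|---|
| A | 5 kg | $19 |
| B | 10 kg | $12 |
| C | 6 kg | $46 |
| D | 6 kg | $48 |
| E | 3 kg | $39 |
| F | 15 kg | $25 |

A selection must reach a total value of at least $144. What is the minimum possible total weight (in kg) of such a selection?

20

Subsets with value ≥ 144, sorted by total weight:
- A+C+D+E: weight 20, value 152
- B+C+D+E: weight 25, value 145
Minimum weight: 20 kg.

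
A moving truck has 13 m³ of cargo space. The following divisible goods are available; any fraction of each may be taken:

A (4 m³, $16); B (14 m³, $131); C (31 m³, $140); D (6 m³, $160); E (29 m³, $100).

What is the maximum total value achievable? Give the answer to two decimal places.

225.50

Take in order of value per unit:
- D (160/6 per unit): all 6 → value 160, running total 160.00
- B (131/14 per unit): 7 of 14 → value 7×131/14 = 65.5000, running total 225.50
Total 225.50.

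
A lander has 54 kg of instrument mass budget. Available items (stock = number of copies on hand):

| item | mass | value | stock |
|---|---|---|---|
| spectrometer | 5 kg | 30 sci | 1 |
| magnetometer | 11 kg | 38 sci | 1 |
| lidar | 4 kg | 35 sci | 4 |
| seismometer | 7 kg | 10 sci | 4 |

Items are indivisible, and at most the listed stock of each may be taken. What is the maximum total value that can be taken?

238 sci

Top feasible selections:
- 1×spectrometer + 1×magnetometer + 4×lidar + 3×seismometer: mass 53, value 238
- 1×spectrometer + 1×magnetometer + 4×lidar + 2×seismometer: mass 46, value 228
- 1×spectrometer + 1×magnetometer + 4×lidar + 1×seismometer: mass 39, value 218
Best: 238 sci.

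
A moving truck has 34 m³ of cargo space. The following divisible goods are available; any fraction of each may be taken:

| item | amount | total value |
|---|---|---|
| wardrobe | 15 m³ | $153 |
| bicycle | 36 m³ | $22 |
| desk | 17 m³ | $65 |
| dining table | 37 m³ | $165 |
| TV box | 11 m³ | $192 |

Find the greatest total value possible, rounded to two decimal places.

380.68

Take in order of value per unit:
- TV box (192/11 per unit): all 11 → value 192, running total 192.00
- wardrobe (153/15 per unit): all 15 → value 153, running total 345.00
- dining table (165/37 per unit): 8 of 37 → value 8×165/37 = 35.6757, running total 380.68
Total 380.68.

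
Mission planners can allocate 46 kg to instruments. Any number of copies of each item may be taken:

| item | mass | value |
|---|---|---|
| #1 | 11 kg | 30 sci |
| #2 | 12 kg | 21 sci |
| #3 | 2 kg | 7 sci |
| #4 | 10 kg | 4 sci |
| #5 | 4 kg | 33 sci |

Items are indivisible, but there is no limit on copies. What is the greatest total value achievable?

370 sci

Best value-per-unit is #5 at 33/4; filling with it alone gives 11×33 = 363.
Optimal mix: 1×#3 + 11×#5 → mass 46, value 370.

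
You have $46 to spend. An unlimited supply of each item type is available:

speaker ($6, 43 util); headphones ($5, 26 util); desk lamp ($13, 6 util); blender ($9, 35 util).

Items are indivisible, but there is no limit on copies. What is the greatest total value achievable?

310 util

Best value-per-unit is speaker at 43/6; filling with it alone gives 7×43 = 301.
Optimal mix: 6×speaker + 2×headphones → cost 46, value 310.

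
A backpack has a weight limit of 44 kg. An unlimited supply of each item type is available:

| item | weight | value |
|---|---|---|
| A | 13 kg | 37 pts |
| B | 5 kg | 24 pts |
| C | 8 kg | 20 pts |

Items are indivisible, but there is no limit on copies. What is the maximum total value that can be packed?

Best value-per-unit is B at 24/5, and filling with it alone uses weight 8×5=40. No mix of the others beats 8×24 = 192.

192 pts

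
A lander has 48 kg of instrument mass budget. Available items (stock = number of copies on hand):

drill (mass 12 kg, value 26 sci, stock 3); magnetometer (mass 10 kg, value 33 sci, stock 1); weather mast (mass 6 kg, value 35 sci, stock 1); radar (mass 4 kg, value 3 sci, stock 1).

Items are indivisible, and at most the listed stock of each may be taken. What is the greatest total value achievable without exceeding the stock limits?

123 sci

Best selections within mass 48 and stock limits:
- 2×drill + 1×magnetometer + 1×weather mast + 1×radar: mass 44, value 123
- 2×drill + 1×magnetometer + 1×weather mast: mass 40, value 120
Best: 123 sci.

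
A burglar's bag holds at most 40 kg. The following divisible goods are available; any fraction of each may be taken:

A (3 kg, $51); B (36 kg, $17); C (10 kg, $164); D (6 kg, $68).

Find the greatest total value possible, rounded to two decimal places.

292.92

Take in order of value per unit:
- A (51/3 per unit): all 3 → value 51, running total 51.00
- C (164/10 per unit): all 10 → value 164, running total 215.00
- D (68/6 per unit): all 6 → value 68, running total 283.00
- B (17/36 per unit): 21 of 36 → value 21×17/36 = 9.9167, running total 292.92
Total 292.92.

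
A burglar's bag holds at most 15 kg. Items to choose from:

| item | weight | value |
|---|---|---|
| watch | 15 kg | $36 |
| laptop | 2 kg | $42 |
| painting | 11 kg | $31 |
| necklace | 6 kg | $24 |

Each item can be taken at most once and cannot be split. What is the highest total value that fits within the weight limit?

$73

Check high-value combinations within 15 kg:
- laptop+painting: weight 2+11=13, value 42+31=73
- laptop+necklace: weight 2+6=8, value 42+24=66
- laptop: weight 2, value 42
- watch: weight 15, value 36
Best: $73.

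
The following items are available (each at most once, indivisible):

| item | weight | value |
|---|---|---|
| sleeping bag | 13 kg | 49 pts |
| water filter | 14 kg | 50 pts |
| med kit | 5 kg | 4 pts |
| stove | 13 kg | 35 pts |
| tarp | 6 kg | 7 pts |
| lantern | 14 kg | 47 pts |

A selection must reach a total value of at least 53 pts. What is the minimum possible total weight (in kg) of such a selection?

18

Subsets with value ≥ 53, sorted by total weight:
- sleeping bag+med kit: weight 18, value 53
- sleeping bag+tarp: weight 19, value 56
Minimum weight: 18 kg.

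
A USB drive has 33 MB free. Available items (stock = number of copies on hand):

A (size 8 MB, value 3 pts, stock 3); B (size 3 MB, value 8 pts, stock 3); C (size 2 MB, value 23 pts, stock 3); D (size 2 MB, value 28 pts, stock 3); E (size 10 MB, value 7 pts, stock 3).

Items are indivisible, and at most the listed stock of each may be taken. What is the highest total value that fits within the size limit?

Best selections within size 33 and stock limits:
- 3×B + 3×C + 3×D + 1×E: size 31, value 184
- 1×A + 3×B + 3×C + 3×D: size 29, value 180
- 3×B + 3×C + 3×D: size 21, value 177
Best: 184 pts.

184 pts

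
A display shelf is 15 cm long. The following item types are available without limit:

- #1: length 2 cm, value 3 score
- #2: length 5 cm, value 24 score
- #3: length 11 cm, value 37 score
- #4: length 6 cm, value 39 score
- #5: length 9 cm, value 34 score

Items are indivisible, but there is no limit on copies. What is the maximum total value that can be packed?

Best value-per-unit is #4 at 39/6; filling with it alone gives 2×39 = 78.
Optimal mix: 1×#1 + 2×#4 → length 14, value 81.

81 score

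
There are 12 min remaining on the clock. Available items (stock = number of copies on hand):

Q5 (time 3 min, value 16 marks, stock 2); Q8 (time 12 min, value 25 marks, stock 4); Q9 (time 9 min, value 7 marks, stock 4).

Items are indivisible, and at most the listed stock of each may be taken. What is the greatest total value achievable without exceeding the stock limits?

Best selections within time 12 and stock limits:
- 2×Q5: time 6, value 32
- 1×Q8: time 12, value 25
Best: 32 marks.

32 marks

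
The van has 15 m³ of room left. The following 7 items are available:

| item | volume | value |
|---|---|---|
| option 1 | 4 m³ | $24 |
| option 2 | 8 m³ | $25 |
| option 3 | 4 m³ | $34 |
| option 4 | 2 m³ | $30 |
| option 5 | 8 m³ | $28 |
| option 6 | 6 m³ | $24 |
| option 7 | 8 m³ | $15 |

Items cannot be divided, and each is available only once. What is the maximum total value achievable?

Check high-value combinations within 15 m³:
- option 3+option 4+option 5: volume 4+2+8=14, value 34+30+28=92
- option 2+option 3+option 4: volume 8+4+2=14, value 25+34+30=89
- option 1+option 3+option 4: volume 4+4+2=10, value 24+34+30=88
- option 3+option 4+option 6: volume 4+2+6=12, value 34+30+24=88
- option 1+option 4+option 5: volume 4+2+8=14, value 24+30+28=82
Best: $92.

$92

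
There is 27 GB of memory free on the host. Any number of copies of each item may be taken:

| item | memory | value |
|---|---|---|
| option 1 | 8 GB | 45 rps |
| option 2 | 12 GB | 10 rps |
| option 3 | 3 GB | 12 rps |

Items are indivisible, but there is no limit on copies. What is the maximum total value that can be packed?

Best value-per-unit is option 1 at 45/8; filling with it alone gives 3×45 = 135.
Optimal mix: 3×option 1 + 1×option 3 → memory 27, value 147.

147 rps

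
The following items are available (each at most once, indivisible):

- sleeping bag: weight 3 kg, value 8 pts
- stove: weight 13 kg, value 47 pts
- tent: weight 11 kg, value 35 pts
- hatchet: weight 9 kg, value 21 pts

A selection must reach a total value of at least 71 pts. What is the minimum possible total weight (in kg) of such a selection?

Subsets with value ≥ 71, sorted by total weight:
- stove+tent: weight 24, value 82
- sleeping bag+stove+hatchet: weight 25, value 76
- sleeping bag+stove+tent: weight 27, value 90
- stove+tent+hatchet: weight 33, value 103
Minimum weight: 24 kg.

24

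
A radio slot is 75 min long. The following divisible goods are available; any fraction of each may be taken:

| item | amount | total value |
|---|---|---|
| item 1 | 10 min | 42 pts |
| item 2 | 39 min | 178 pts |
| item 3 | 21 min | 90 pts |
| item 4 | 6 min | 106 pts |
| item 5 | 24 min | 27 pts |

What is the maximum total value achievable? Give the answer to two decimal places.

411.80

Take in order of value per unit:
- item 4 (106/6 per unit): all 6 → value 106, running total 106.00
- item 2 (178/39 per unit): all 39 → value 178, running total 284.00
- item 3 (90/21 per unit): all 21 → value 90, running total 374.00
- item 1 (42/10 per unit): 9 of 10 → value 9×42/10 = 37.8000, running total 411.80
Total 411.80.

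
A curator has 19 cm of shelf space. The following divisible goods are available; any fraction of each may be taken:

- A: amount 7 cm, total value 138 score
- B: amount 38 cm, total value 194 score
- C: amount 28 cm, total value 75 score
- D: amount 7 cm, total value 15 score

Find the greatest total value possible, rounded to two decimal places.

199.26

Take in order of value per unit:
- A (138/7 per unit): all 7 → value 138, running total 138.00
- B (194/38 per unit): 12 of 38 → value 12×194/38 = 61.2632, running total 199.26
Total 199.26.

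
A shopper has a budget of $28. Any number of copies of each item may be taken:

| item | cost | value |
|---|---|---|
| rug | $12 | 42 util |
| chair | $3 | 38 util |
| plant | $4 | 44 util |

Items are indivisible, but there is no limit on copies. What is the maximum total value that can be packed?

Best value-per-unit is chair at 38/3; filling with it alone gives 9×38 = 342.
Optimal mix: 8×chair + 1×plant → cost 28, value 348.

348 util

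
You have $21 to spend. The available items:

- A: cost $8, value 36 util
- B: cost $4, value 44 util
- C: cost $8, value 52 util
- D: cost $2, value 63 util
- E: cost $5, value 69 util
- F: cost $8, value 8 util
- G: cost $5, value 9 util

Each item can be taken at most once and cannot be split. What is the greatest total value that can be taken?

228 util

This is a 0/1 knapsack; check combinations near the capacity.
- B+C+D+E: cost 4+8+2+5=19, value 44+52+63+69=228
- A+B+D+E: cost 8+4+2+5=19, value 36+44+63+69=212
- C+D+E+G: cost 8+2+5+5=20, value 52+63+69+9=193
- B+D+E+G: cost 4+2+5+5=16, value 44+63+69+9=185
- C+D+E: cost 8+2+5=15, value 52+63+69=184
Best: 228 util.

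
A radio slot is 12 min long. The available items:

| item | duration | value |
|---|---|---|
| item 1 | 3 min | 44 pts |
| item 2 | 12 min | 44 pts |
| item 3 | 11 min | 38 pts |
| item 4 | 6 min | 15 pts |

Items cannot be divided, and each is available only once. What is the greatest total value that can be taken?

Check high-value combinations within 12 min:
- item 1+item 4: duration 3+6=9, value 44+15=59
- item 1: duration 3, value 44
- item 2: duration 12, value 44
- item 3: duration 11, value 38
- item 4: duration 6, value 15
Best: 59 pts.

59 pts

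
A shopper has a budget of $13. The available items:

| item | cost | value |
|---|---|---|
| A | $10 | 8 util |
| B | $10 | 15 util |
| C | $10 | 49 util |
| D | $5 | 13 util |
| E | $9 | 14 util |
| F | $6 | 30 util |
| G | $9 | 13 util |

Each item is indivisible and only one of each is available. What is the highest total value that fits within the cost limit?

49 util

Check high-value combinations within $13:
- C: cost 10, value 49
- D+F: cost 5+6=11, value 13+30=43
- F: cost 6, value 30
- B: cost 10, value 15
- E: cost 9, value 14
Best: 49 util.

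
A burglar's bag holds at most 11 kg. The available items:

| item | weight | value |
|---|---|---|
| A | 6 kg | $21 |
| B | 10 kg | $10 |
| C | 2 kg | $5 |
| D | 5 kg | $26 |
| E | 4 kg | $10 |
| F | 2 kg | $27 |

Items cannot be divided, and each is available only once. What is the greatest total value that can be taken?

Check high-value combinations within 11 kg:
- D+E+F: weight 5+4+2=11, value 26+10+27=63
- C+D+F: weight 2+5+2=9, value 5+26+27=58
- D+F: weight 5+2=7, value 26+27=53
Best: $63.

$63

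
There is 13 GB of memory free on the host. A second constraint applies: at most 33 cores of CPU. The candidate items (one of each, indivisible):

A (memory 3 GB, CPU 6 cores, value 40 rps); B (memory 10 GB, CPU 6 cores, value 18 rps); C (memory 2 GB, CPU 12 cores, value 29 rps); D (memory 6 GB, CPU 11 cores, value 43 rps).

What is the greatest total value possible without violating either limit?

Feasible sets respecting both limits:
- A+C+D: memory 11, CPU 29, value 112
- A+D: memory 9, CPU 17, value 83
- C+D: memory 8, CPU 23, value 72
- A+C: memory 5, CPU 18, value 69
Best: 112 rps.

112 rps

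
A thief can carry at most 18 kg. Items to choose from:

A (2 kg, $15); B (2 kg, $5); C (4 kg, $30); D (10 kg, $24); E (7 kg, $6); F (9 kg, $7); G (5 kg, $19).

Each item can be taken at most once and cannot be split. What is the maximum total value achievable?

$74

Check high-value combinations within 18 kg:
- A+B+C+D: weight 2+2+4+10=18, value 15+5+30+24=74
- A+C+E+G: weight 2+4+7+5=18, value 15+30+6+19=70
- A+B+C+G: weight 2+2+4+5=13, value 15+5+30+19=69
Best: $74.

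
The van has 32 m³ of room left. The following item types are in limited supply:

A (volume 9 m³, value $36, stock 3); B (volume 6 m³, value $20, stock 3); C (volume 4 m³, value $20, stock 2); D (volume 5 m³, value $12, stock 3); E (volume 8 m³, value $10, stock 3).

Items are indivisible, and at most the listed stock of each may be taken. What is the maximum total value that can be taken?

Top feasible selections:
- 2×A + 1×B + 2×C: volume 32, value 132
- 3×A + 1×C: volume 31, value 128
- 2×A + 2×C + 1×D: volume 31, value 124
- 3×A + 1×D: volume 32, value 120
Best: $132.

$132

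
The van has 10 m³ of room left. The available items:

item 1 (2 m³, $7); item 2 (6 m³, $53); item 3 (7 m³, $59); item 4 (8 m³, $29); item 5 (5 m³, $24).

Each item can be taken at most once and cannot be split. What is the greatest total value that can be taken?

Check high-value combinations within 10 m³:
- item 1+item 3: volume 2+7=9, value 7+59=66
- item 1+item 2: volume 2+6=8, value 7+53=60
- item 3: volume 7, value 59
- item 2: volume 6, value 53
- item 1+item 4: volume 2+8=10, value 7+29=36
Best: $66.

$66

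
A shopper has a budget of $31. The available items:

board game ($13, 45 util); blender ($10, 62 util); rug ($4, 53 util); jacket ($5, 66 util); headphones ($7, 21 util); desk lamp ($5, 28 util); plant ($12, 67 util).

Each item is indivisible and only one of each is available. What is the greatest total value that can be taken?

This is a 0/1 knapsack; check combinations near the capacity.
- blender+rug+jacket+plant: cost 10+4+5+12=31, value 62+53+66+67=248
- blender+rug+jacket+headphones+desk lamp: cost 10+4+5+7+5=31, value 62+53+66+21+28=230
- rug+jacket+desk lamp+plant: cost 4+5+5+12=26, value 53+66+28+67=214
Best: 248 util.

248 util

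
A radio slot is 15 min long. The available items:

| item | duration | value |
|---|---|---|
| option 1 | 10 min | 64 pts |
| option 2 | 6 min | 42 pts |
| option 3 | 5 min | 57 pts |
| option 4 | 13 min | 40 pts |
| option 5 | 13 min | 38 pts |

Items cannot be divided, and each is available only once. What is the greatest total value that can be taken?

Check high-value combinations within 15 min:
- option 1+option 3: duration 10+5=15, value 64+57=121
- option 2+option 3: duration 6+5=11, value 42+57=99
- option 1: duration 10, value 64
- option 3: duration 5, value 57
Best: 121 pts.

121 pts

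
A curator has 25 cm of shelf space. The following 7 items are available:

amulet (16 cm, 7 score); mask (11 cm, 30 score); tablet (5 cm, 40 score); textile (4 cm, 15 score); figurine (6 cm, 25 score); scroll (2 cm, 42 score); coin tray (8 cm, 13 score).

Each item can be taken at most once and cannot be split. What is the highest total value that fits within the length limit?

137 score

Check high-value combinations within 25 cm:
- mask+tablet+figurine+scroll: length 11+5+6+2=24, value 30+40+25+42=137
- tablet+textile+figurine+scroll+coin tray: length 5+4+6+2+8=25, value 40+15+25+42+13=135
- mask+tablet+textile+scroll: length 11+5+4+2=22, value 30+40+15+42=127
- tablet+textile+figurine+scroll: length 5+4+6+2=17, value 40+15+25+42=122
- tablet+figurine+scroll+coin tray: length 5+6+2+8=21, value 40+25+42+13=120
Best: 137 score.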